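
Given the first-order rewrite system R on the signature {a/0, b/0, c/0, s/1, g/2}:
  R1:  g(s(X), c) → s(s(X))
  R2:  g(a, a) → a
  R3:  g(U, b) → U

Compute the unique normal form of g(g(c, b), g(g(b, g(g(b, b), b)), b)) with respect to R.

1. g(g(c, b), g(g(b, g(g(b, b), b)), b))  →  g(c, g(g(b, g(g(b, b), b)), b))   [R3 at 1]
2. g(c, g(g(b, g(g(b, b), b)), b))  →  g(c, g(b, g(g(b, b), b)))   [R3 at 2]
3. g(c, g(b, g(g(b, b), b)))  →  g(c, g(b, g(b, b)))   [R3 at 2.2]
4. g(c, g(b, g(b, b)))  →  g(c, g(b, b))   [R3 at 2.2]
5. g(c, g(b, b))  →  g(c, b)   [R3 at 2]
6. g(c, b)  →  c   [R3 at ε]

c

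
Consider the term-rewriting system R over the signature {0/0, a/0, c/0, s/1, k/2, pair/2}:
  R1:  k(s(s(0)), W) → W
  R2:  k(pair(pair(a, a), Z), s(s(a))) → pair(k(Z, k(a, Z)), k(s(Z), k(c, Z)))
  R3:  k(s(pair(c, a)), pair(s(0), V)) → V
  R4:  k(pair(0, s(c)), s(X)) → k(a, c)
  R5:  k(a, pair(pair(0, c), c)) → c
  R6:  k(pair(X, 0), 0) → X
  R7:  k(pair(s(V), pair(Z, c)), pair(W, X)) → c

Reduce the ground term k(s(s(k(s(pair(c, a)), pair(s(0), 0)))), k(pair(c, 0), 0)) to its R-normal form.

1. k(s(s(k(s(pair(c, a)), pair(s(0), 0)))), k(pair(c, 0), 0))  →  k(s(s(0)), k(pair(c, 0), 0))   [R3 at 1.1.1]
2. k(s(s(0)), k(pair(c, 0), 0))  →  k(pair(c, 0), 0)   [R1 at ε]
3. k(pair(c, 0), 0)  →  c   [R6 at ε]

c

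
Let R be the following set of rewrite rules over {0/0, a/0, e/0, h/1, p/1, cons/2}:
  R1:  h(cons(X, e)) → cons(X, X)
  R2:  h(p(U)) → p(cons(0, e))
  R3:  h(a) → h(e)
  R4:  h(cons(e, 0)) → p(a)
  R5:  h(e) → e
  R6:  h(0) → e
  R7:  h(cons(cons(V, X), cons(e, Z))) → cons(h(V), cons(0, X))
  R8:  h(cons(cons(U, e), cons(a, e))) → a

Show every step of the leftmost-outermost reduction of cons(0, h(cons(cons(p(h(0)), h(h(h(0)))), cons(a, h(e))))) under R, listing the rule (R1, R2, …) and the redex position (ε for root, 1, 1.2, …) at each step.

cons(0, a)

1. cons(0, h(cons(cons(p(h(0)), h(h(h(0)))), cons(a, h(e)))))  →  cons(0, h(cons(cons(p(e), h(h(h(0)))), cons(a, h(e)))))   [R6 at 2.1.1.1.1]
2. cons(0, h(cons(cons(p(e), h(h(h(0)))), cons(a, h(e)))))  →  cons(0, h(cons(cons(p(e), h(h(e))), cons(a, h(e)))))   [R6 at 2.1.1.2.1.1]
3. cons(0, h(cons(cons(p(e), h(h(e))), cons(a, h(e)))))  →  cons(0, h(cons(cons(p(e), h(e)), cons(a, h(e)))))   [R5 at 2.1.1.2.1]
4. cons(0, h(cons(cons(p(e), h(e)), cons(a, h(e)))))  →  cons(0, h(cons(cons(p(e), e), cons(a, h(e)))))   [R5 at 2.1.1.2]
5. cons(0, h(cons(cons(p(e), e), cons(a, h(e)))))  →  cons(0, h(cons(cons(p(e), e), cons(a, e))))   [R5 at 2.1.2.2]
6. cons(0, h(cons(cons(p(e), e), cons(a, e))))  →  cons(0, a)   [R8 at 2]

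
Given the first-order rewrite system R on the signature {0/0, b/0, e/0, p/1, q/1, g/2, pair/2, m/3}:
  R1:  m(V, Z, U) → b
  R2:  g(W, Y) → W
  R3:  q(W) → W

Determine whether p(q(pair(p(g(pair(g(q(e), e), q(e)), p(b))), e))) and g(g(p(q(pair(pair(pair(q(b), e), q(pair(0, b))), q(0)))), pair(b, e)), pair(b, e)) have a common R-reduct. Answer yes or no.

Reduce t₁ = p(q(pair(p(g(pair(g(q(e), e), q(e)), p(b))), e))):
1. p(q(pair(p(g(pair(g(q(e), e), q(e)), p(b))), e)))  →  p(pair(p(g(pair(g(q(e), e), q(e)), p(b))), e))   [R3 at 1]
2. p(pair(p(g(pair(g(q(e), e), q(e)), p(b))), e))  →  p(pair(p(pair(g(q(e), e), q(e))), e))   [R2 at 1.1.1]
3. p(pair(p(pair(g(q(e), e), q(e))), e))  →  p(pair(p(pair(q(e), q(e))), e))   [R2 at 1.1.1.1]
4. p(pair(p(pair(q(e), q(e))), e))  →  p(pair(p(pair(e, q(e))), e))   [R3 at 1.1.1.1]
5. p(pair(p(pair(e, q(e))), e))  →  p(pair(p(pair(e, e)), e))   [R3 at 1.1.1.2]

Reduce t₂ = g(g(p(q(pair(pair(pair(q(b), e), q(pair(0, b))), q(0)))), pair(b, e)), pair(b, e)):
1. g(g(p(q(pair(pair(pair(q(b), e), q(pair(0, b))), q(0)))), pair(b, e)), pair(b, e))  →  g(p(q(pair(pair(pair(q(b), e), q(pair(0, b))), q(0)))), pair(b, e))   [R2 at ε]
2. g(p(q(pair(pair(pair(q(b), e), q(pair(0, b))), q(0)))), pair(b, e))  →  p(q(pair(pair(pair(q(b), e), q(pair(0, b))), q(0))))   [R2 at ε]
3. p(q(pair(pair(pair(q(b), e), q(pair(0, b))), q(0))))  →  p(pair(pair(pair(q(b), e), q(pair(0, b))), q(0)))   [R3 at 1]
4. p(pair(pair(pair(q(b), e), q(pair(0, b))), q(0)))  →  p(pair(pair(pair(b, e), q(pair(0, b))), q(0)))   [R3 at 1.1.1.1]
5. p(pair(pair(pair(b, e), q(pair(0, b))), q(0)))  →  p(pair(pair(pair(b, e), pair(0, b)), q(0)))   [R3 at 1.1.2]
6. p(pair(pair(pair(b, e), pair(0, b)), q(0)))  →  p(pair(pair(pair(b, e), pair(0, b)), 0))   [R3 at 1.2]

no — NF(t₁) = p(pair(p(pair(e, e)), e)), NF(t₂) = p(pair(pair(pair(b, e), pair(0, b)), 0))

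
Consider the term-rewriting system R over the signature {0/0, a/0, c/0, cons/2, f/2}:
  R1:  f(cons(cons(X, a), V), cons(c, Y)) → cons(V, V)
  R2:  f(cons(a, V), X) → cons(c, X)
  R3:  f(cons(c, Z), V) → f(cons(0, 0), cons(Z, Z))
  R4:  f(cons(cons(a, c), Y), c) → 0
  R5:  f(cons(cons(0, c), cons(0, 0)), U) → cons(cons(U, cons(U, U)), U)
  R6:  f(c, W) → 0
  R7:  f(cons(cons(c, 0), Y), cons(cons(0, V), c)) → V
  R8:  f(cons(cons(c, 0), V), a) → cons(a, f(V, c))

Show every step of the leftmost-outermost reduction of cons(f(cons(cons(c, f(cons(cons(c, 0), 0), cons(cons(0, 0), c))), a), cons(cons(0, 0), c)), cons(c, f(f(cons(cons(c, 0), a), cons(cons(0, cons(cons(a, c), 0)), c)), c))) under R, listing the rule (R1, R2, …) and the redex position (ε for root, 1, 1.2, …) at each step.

1. cons(f(cons(cons(c, f(cons(cons(c, 0), 0), cons(cons(0, 0), c))), a), cons(cons(0, 0), c)), cons(c, f(f(cons(cons(c, 0), a), cons(cons(0, cons(cons(a, c), 0)), c)), c)))  →  cons(f(cons(cons(c, 0), a), cons(cons(0, 0), c)), cons(c, f(f(cons(cons(c, 0), a), cons(cons(0, cons(cons(a, c), 0)), c)), c)))   [R7 at 1.1.1.2]
2. cons(f(cons(cons(c, 0), a), cons(cons(0, 0), c)), cons(c, f(f(cons(cons(c, 0), a), cons(cons(0, cons(cons(a, c), 0)), c)), c)))  →  cons(0, cons(c, f(f(cons(cons(c, 0), a), cons(cons(0, cons(cons(a, c), 0)), c)), c)))   [R7 at 1]
3. cons(0, cons(c, f(f(cons(cons(c, 0), a), cons(cons(0, cons(cons(a, c), 0)), c)), c)))  →  cons(0, cons(c, f(cons(cons(a, c), 0), c)))   [R7 at 2.2.1]
4. cons(0, cons(c, f(cons(cons(a, c), 0), c)))  →  cons(0, cons(c, 0))   [R4 at 2.2]

cons(0, cons(c, 0))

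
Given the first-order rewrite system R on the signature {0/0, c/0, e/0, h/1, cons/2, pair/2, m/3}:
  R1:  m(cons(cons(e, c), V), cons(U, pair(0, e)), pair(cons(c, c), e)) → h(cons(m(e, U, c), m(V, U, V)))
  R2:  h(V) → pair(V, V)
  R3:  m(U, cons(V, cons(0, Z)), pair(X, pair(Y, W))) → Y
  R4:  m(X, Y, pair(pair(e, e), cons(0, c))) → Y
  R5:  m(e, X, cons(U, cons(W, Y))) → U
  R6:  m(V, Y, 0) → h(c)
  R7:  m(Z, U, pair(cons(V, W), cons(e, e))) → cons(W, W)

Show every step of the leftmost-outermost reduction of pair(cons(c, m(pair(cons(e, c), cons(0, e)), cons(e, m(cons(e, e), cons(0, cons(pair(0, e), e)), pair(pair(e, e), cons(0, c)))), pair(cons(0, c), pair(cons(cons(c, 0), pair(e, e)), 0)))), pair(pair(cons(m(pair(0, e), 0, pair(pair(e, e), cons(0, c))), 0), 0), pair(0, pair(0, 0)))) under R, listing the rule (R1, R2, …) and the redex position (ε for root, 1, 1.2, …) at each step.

pair(cons(c, cons(cons(c, 0), pair(e, e))), pair(pair(cons(0, 0), 0), pair(0, pair(0, 0))))

1. pair(cons(c, m(pair(cons(e, c), cons(0, e)), cons(e, m(cons(e, e), cons(0, cons(pair(0, e), e)), pair(pair(e, e), cons(0, c)))), pair(cons(0, c), pair(cons(cons(c, 0), pair(e, e)), 0)))), pair(pair(cons(m(pair(0, e), 0, pair(pair(e, e), cons(0, c))), 0), 0), pair(0, pair(0, 0))))  →  pair(cons(c, m(pair(cons(e, c), cons(0, e)), cons(e, cons(0, cons(pair(0, e), e))), pair(cons(0, c), pair(cons(cons(c, 0), pair(e, e)), 0)))), pair(pair(cons(m(pair(0, e), 0, pair(pair(e, e), cons(0, c))), 0), 0), pair(0, pair(0, 0))))   [R4 at 1.2.2.2]
2. pair(cons(c, m(pair(cons(e, c), cons(0, e)), cons(e, cons(0, cons(pair(0, e), e))), pair(cons(0, c), pair(cons(cons(c, 0), pair(e, e)), 0)))), pair(pair(cons(m(pair(0, e), 0, pair(pair(e, e), cons(0, c))), 0), 0), pair(0, pair(0, 0))))  →  pair(cons(c, cons(cons(c, 0), pair(e, e))), pair(pair(cons(m(pair(0, e), 0, pair(pair(e, e), cons(0, c))), 0), 0), pair(0, pair(0, 0))))   [R3 at 1.2]
3. pair(cons(c, cons(cons(c, 0), pair(e, e))), pair(pair(cons(m(pair(0, e), 0, pair(pair(e, e), cons(0, c))), 0), 0), pair(0, pair(0, 0))))  →  pair(cons(c, cons(cons(c, 0), pair(e, e))), pair(pair(cons(0, 0), 0), pair(0, pair(0, 0))))   [R4 at 2.1.1.1]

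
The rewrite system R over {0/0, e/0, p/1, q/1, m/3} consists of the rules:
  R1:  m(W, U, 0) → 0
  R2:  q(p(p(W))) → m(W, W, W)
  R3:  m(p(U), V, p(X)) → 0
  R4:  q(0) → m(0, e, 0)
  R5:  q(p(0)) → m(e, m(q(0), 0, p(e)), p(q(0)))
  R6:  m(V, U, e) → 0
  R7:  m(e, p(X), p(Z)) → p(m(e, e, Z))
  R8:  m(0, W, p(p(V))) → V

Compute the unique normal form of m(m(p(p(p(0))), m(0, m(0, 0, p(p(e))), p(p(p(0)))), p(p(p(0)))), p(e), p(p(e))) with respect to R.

1. m(m(p(p(p(0))), m(0, m(0, 0, p(p(e))), p(p(p(0)))), p(p(p(0)))), p(e), p(p(e)))  →  m(0, p(e), p(p(e)))   [R3 at 1]
2. m(0, p(e), p(p(e)))  →  e   [R8 at ε]

e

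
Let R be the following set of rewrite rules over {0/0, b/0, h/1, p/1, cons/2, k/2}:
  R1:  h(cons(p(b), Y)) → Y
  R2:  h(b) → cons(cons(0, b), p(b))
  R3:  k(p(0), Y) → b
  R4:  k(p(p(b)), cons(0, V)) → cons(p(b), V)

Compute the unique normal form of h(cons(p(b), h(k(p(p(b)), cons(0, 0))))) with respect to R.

0

1. h(cons(p(b), h(k(p(p(b)), cons(0, 0)))))  →  h(k(p(p(b)), cons(0, 0)))   [R1 at ε]
2. h(k(p(p(b)), cons(0, 0)))  →  h(cons(p(b), 0))   [R4 at 1]
3. h(cons(p(b), 0))  →  0   [R1 at ε]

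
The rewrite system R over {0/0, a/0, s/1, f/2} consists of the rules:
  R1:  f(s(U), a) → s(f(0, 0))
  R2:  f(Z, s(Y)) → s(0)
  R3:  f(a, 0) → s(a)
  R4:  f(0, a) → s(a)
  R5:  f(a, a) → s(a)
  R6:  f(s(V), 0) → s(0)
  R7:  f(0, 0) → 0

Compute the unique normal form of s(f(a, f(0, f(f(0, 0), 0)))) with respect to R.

1. s(f(a, f(0, f(f(0, 0), 0))))  →  s(f(a, f(0, f(0, 0))))   [R7 at 1.2.2.1]
2. s(f(a, f(0, f(0, 0))))  →  s(f(a, f(0, 0)))   [R7 at 1.2.2]
3. s(f(a, f(0, 0)))  →  s(f(a, 0))   [R7 at 1.2]
4. s(f(a, 0))  →  s(s(a))   [R3 at 1]

s(s(a))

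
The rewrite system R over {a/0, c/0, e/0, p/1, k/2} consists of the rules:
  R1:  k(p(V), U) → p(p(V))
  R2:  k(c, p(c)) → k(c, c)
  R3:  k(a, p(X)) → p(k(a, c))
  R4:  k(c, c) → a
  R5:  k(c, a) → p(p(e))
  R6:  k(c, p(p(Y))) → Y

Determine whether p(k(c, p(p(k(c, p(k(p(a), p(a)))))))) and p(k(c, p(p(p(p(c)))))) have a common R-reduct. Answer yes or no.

no — NF(t₁) = p(p(a)), NF(t₂) = p(p(p(c)))

Reduce t₁ = p(k(c, p(p(k(c, p(k(p(a), p(a)))))))):
1. p(k(c, p(p(k(c, p(k(p(a), p(a))))))))  →  p(k(c, p(k(p(a), p(a)))))   [R6 at 1]
2. p(k(c, p(k(p(a), p(a)))))  →  p(k(c, p(p(p(a)))))   [R1 at 1.2.1]
3. p(k(c, p(p(p(a)))))  →  p(p(a))   [R6 at 1]

Reduce t₂ = p(k(c, p(p(p(p(c)))))):
1. p(k(c, p(p(p(p(c))))))  →  p(p(p(c)))   [R6 at 1]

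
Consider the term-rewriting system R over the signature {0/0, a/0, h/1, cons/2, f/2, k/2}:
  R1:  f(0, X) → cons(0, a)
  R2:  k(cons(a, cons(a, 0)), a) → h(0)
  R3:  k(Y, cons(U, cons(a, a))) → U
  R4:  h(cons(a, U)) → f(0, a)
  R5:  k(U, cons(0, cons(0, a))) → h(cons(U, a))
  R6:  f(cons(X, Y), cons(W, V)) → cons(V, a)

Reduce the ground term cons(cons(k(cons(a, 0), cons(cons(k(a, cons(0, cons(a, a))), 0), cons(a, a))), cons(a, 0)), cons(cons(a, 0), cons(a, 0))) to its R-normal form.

cons(cons(cons(0, 0), cons(a, 0)), cons(cons(a, 0), cons(a, 0)))

1. cons(cons(k(cons(a, 0), cons(cons(k(a, cons(0, cons(a, a))), 0), cons(a, a))), cons(a, 0)), cons(cons(a, 0), cons(a, 0)))  →  cons(cons(cons(k(a, cons(0, cons(a, a))), 0), cons(a, 0)), cons(cons(a, 0), cons(a, 0)))   [R3 at 1.1]
2. cons(cons(cons(k(a, cons(0, cons(a, a))), 0), cons(a, 0)), cons(cons(a, 0), cons(a, 0)))  →  cons(cons(cons(0, 0), cons(a, 0)), cons(cons(a, 0), cons(a, 0)))   [R3 at 1.1.1]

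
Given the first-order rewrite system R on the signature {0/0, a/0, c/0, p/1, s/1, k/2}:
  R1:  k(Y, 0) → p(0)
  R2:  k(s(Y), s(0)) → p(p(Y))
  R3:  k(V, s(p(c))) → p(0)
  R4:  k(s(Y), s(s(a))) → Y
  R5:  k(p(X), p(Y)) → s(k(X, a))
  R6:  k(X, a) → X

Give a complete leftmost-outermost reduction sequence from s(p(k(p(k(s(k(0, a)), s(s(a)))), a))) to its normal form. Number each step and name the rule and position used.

1. s(p(k(p(k(s(k(0, a)), s(s(a)))), a)))  →  s(p(p(k(s(k(0, a)), s(s(a))))))   [R6 at 1.1]
2. s(p(p(k(s(k(0, a)), s(s(a))))))  →  s(p(p(k(0, a))))   [R4 at 1.1.1]
3. s(p(p(k(0, a))))  →  s(p(p(0)))   [R6 at 1.1.1]

s(p(p(0)))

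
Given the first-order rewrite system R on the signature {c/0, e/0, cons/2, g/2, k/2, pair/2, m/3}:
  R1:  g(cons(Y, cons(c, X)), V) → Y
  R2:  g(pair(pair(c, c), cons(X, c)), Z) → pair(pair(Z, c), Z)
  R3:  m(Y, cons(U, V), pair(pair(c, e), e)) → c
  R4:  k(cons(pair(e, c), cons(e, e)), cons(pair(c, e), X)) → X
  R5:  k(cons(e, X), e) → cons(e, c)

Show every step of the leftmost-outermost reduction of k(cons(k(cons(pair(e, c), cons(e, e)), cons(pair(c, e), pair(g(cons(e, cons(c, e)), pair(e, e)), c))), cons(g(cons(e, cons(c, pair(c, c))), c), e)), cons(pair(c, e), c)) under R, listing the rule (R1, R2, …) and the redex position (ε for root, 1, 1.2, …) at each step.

1. k(cons(k(cons(pair(e, c), cons(e, e)), cons(pair(c, e), pair(g(cons(e, cons(c, e)), pair(e, e)), c))), cons(g(cons(e, cons(c, pair(c, c))), c), e)), cons(pair(c, e), c))  →  k(cons(pair(g(cons(e, cons(c, e)), pair(e, e)), c), cons(g(cons(e, cons(c, pair(c, c))), c), e)), cons(pair(c, e), c))   [R4 at 1.1]
2. k(cons(pair(g(cons(e, cons(c, e)), pair(e, e)), c), cons(g(cons(e, cons(c, pair(c, c))), c), e)), cons(pair(c, e), c))  →  k(cons(pair(e, c), cons(g(cons(e, cons(c, pair(c, c))), c), e)), cons(pair(c, e), c))   [R1 at 1.1.1]
3. k(cons(pair(e, c), cons(g(cons(e, cons(c, pair(c, c))), c), e)), cons(pair(c, e), c))  →  k(cons(pair(e, c), cons(e, e)), cons(pair(c, e), c))   [R1 at 1.2.1]
4. k(cons(pair(e, c), cons(e, e)), cons(pair(c, e), c))  →  c   [R4 at ε]

c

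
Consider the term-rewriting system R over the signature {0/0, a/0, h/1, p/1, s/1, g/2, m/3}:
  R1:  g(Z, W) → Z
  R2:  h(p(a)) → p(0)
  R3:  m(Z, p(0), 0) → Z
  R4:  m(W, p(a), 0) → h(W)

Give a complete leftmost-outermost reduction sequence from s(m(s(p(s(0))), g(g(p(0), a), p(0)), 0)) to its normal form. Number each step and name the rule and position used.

s(s(p(s(0))))

1. s(m(s(p(s(0))), g(g(p(0), a), p(0)), 0))  →  s(m(s(p(s(0))), g(p(0), a), 0))   [R1 at 1.2]
2. s(m(s(p(s(0))), g(p(0), a), 0))  →  s(m(s(p(s(0))), p(0), 0))   [R1 at 1.2]
3. s(m(s(p(s(0))), p(0), 0))  →  s(s(p(s(0))))   [R3 at 1]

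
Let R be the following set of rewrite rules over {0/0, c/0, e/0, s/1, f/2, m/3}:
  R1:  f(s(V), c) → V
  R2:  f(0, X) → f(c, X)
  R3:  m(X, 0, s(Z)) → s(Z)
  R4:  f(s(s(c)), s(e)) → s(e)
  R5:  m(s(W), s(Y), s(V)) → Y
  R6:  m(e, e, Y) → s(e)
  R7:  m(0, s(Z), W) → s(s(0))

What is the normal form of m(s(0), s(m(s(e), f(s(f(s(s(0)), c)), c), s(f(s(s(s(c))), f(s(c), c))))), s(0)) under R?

1. m(s(0), s(m(s(e), f(s(f(s(s(0)), c)), c), s(f(s(s(s(c))), f(s(c), c))))), s(0))  →  m(s(e), f(s(f(s(s(0)), c)), c), s(f(s(s(s(c))), f(s(c), c))))   [R5 at ε]
2. m(s(e), f(s(f(s(s(0)), c)), c), s(f(s(s(s(c))), f(s(c), c))))  →  m(s(e), f(s(s(0)), c), s(f(s(s(s(c))), f(s(c), c))))   [R1 at 2]
3. m(s(e), f(s(s(0)), c), s(f(s(s(s(c))), f(s(c), c))))  →  m(s(e), s(0), s(f(s(s(s(c))), f(s(c), c))))   [R1 at 2]
4. m(s(e), s(0), s(f(s(s(s(c))), f(s(c), c))))  →  0   [R5 at ε]

0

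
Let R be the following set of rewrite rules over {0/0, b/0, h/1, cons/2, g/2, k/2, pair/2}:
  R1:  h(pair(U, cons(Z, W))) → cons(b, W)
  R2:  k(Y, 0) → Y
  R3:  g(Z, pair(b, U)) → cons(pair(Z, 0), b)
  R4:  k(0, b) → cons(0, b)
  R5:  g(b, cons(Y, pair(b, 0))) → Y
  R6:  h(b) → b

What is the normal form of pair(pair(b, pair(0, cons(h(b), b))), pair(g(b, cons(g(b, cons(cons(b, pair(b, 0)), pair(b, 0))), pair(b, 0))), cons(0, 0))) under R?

pair(pair(b, pair(0, cons(b, b))), pair(cons(b, pair(b, 0)), cons(0, 0)))

1. pair(pair(b, pair(0, cons(h(b), b))), pair(g(b, cons(g(b, cons(cons(b, pair(b, 0)), pair(b, 0))), pair(b, 0))), cons(0, 0)))  →  pair(pair(b, pair(0, cons(b, b))), pair(g(b, cons(g(b, cons(cons(b, pair(b, 0)), pair(b, 0))), pair(b, 0))), cons(0, 0)))   [R6 at 1.2.2.1]
2. pair(pair(b, pair(0, cons(b, b))), pair(g(b, cons(g(b, cons(cons(b, pair(b, 0)), pair(b, 0))), pair(b, 0))), cons(0, 0)))  →  pair(pair(b, pair(0, cons(b, b))), pair(g(b, cons(cons(b, pair(b, 0)), pair(b, 0))), cons(0, 0)))   [R5 at 2.1]
3. pair(pair(b, pair(0, cons(b, b))), pair(g(b, cons(cons(b, pair(b, 0)), pair(b, 0))), cons(0, 0)))  →  pair(pair(b, pair(0, cons(b, b))), pair(cons(b, pair(b, 0)), cons(0, 0)))   [R5 at 2.1]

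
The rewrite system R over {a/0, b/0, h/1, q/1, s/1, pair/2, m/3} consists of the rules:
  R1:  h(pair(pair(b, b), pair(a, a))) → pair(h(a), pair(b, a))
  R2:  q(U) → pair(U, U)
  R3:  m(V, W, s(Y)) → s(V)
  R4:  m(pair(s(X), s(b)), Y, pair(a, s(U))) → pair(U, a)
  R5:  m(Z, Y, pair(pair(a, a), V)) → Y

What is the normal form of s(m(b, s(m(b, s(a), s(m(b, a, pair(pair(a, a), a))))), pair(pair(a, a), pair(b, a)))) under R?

s(s(s(b)))

1. s(m(b, s(m(b, s(a), s(m(b, a, pair(pair(a, a), a))))), pair(pair(a, a), pair(b, a))))  →  s(s(m(b, s(a), s(m(b, a, pair(pair(a, a), a))))))   [R5 at 1]
2. s(s(m(b, s(a), s(m(b, a, pair(pair(a, a), a))))))  →  s(s(s(b)))   [R3 at 1.1]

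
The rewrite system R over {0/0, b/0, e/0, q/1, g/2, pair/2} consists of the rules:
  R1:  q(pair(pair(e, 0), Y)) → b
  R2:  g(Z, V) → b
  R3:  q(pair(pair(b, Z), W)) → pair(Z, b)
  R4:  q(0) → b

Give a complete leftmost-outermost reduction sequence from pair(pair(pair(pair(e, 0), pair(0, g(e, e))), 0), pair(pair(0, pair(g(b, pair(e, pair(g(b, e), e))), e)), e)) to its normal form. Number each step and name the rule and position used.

pair(pair(pair(pair(e, 0), pair(0, b)), 0), pair(pair(0, pair(b, e)), e))

1. pair(pair(pair(pair(e, 0), pair(0, g(e, e))), 0), pair(pair(0, pair(g(b, pair(e, pair(g(b, e), e))), e)), e))  →  pair(pair(pair(pair(e, 0), pair(0, b)), 0), pair(pair(0, pair(g(b, pair(e, pair(g(b, e), e))), e)), e))   [R2 at 1.1.2.2]
2. pair(pair(pair(pair(e, 0), pair(0, b)), 0), pair(pair(0, pair(g(b, pair(e, pair(g(b, e), e))), e)), e))  →  pair(pair(pair(pair(e, 0), pair(0, b)), 0), pair(pair(0, pair(b, e)), e))   [R2 at 2.1.2.1]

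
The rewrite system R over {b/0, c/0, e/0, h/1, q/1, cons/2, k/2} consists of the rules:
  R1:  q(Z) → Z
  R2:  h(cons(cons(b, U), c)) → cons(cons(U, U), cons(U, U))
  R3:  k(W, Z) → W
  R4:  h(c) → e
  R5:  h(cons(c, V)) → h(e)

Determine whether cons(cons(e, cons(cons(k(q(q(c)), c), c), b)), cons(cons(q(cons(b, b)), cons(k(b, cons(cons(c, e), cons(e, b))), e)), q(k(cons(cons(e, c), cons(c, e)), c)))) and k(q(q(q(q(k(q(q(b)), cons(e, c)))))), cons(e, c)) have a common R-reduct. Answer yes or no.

no — NF(t₁) = cons(cons(e, cons(cons(c, c), b)), cons(cons(cons(b, b), cons(b, e)), cons(cons(e, c), cons(c, e)))), NF(t₂) = b

Reduce t₁ = cons(cons(e, cons(cons(k(q(q(c)), c), c), b)), cons(cons(q(cons(b, b)), cons(k(b, cons(cons(c, e), cons(e, b))), e)), q(k(cons(cons(e, c), cons(c, e)), c)))):
1. cons(cons(e, cons(cons(k(q(q(c)), c), c), b)), cons(cons(q(cons(b, b)), cons(k(b, cons(cons(c, e), cons(e, b))), e)), q(k(cons(cons(e, c), cons(c, e)), c))))  →  cons(cons(e, cons(cons(q(q(c)), c), b)), cons(cons(q(cons(b, b)), cons(k(b, cons(cons(c, e), cons(e, b))), e)), q(k(cons(cons(e, c), cons(c, e)), c))))   [R3 at 1.2.1.1]
2. cons(cons(e, cons(cons(q(q(c)), c), b)), cons(cons(q(cons(b, b)), cons(k(b, cons(cons(c, e), cons(e, b))), e)), q(k(cons(cons(e, c), cons(c, e)), c))))  →  cons(cons(e, cons(cons(q(c), c), b)), cons(cons(q(cons(b, b)), cons(k(b, cons(cons(c, e), cons(e, b))), e)), q(k(cons(cons(e, c), cons(c, e)), c))))   [R1 at 1.2.1.1]
3. cons(cons(e, cons(cons(q(c), c), b)), cons(cons(q(cons(b, b)), cons(k(b, cons(cons(c, e), cons(e, b))), e)), q(k(cons(cons(e, c), cons(c, e)), c))))  →  cons(cons(e, cons(cons(c, c), b)), cons(cons(q(cons(b, b)), cons(k(b, cons(cons(c, e), cons(e, b))), e)), q(k(cons(cons(e, c), cons(c, e)), c))))   [R1 at 1.2.1.1]
4. cons(cons(e, cons(cons(c, c), b)), cons(cons(q(cons(b, b)), cons(k(b, cons(cons(c, e), cons(e, b))), e)), q(k(cons(cons(e, c), cons(c, e)), c))))  →  cons(cons(e, cons(cons(c, c), b)), cons(cons(cons(b, b), cons(k(b, cons(cons(c, e), cons(e, b))), e)), q(k(cons(cons(e, c), cons(c, e)), c))))   [R1 at 2.1.1]
5. cons(cons(e, cons(cons(c, c), b)), cons(cons(cons(b, b), cons(k(b, cons(cons(c, e), cons(e, b))), e)), q(k(cons(cons(e, c), cons(c, e)), c))))  →  cons(cons(e, cons(cons(c, c), b)), cons(cons(cons(b, b), cons(b, e)), q(k(cons(cons(e, c), cons(c, e)), c))))   [R3 at 2.1.2.1]
6. cons(cons(e, cons(cons(c, c), b)), cons(cons(cons(b, b), cons(b, e)), q(k(cons(cons(e, c), cons(c, e)), c))))  →  cons(cons(e, cons(cons(c, c), b)), cons(cons(cons(b, b), cons(b, e)), k(cons(cons(e, c), cons(c, e)), c)))   [R1 at 2.2]
7. cons(cons(e, cons(cons(c, c), b)), cons(cons(cons(b, b), cons(b, e)), k(cons(cons(e, c), cons(c, e)), c)))  →  cons(cons(e, cons(cons(c, c), b)), cons(cons(cons(b, b), cons(b, e)), cons(cons(e, c), cons(c, e))))   [R3 at 2.2]

Reduce t₂ = k(q(q(q(q(k(q(q(b)), cons(e, c)))))), cons(e, c)):
1. k(q(q(q(q(k(q(q(b)), cons(e, c)))))), cons(e, c))  →  q(q(q(q(k(q(q(b)), cons(e, c))))))   [R3 at ε]
2. q(q(q(q(k(q(q(b)), cons(e, c))))))  →  q(q(q(k(q(q(b)), cons(e, c)))))   [R1 at ε]
3. q(q(q(k(q(q(b)), cons(e, c)))))  →  q(q(k(q(q(b)), cons(e, c))))   [R1 at ε]
4. q(q(k(q(q(b)), cons(e, c))))  →  q(k(q(q(b)), cons(e, c)))   [R1 at ε]
5. q(k(q(q(b)), cons(e, c)))  →  k(q(q(b)), cons(e, c))   [R1 at ε]
6. k(q(q(b)), cons(e, c))  →  q(q(b))   [R3 at ε]
7. q(q(b))  →  q(b)   [R1 at ε]
8. q(b)  →  b   [R1 at ε]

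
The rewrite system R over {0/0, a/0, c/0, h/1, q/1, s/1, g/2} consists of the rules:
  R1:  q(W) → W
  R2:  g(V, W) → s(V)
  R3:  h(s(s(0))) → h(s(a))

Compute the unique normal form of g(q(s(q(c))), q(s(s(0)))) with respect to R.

s(s(c))

1. g(q(s(q(c))), q(s(s(0))))  →  s(q(s(q(c))))   [R2 at ε]
2. s(q(s(q(c))))  →  s(s(q(c)))   [R1 at 1]
3. s(s(q(c)))  →  s(s(c))   [R1 at 1.1]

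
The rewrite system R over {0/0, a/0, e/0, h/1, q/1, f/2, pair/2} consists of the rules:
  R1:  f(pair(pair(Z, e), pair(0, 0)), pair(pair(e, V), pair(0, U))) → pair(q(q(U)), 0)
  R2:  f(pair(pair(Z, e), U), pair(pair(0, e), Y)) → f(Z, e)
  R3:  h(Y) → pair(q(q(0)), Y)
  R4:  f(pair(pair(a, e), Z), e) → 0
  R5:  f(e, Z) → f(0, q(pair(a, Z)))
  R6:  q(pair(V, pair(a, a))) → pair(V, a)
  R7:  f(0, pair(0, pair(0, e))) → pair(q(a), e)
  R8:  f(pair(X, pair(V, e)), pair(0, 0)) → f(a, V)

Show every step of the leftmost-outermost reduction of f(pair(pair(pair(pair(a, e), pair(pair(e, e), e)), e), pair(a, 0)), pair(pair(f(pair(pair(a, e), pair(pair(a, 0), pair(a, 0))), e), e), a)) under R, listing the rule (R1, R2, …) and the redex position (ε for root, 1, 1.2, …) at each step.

1. f(pair(pair(pair(pair(a, e), pair(pair(e, e), e)), e), pair(a, 0)), pair(pair(f(pair(pair(a, e), pair(pair(a, 0), pair(a, 0))), e), e), a))  →  f(pair(pair(pair(pair(a, e), pair(pair(e, e), e)), e), pair(a, 0)), pair(pair(0, e), a))   [R4 at 2.1.1]
2. f(pair(pair(pair(pair(a, e), pair(pair(e, e), e)), e), pair(a, 0)), pair(pair(0, e), a))  →  f(pair(pair(a, e), pair(pair(e, e), e)), e)   [R2 at ε]
3. f(pair(pair(a, e), pair(pair(e, e), e)), e)  →  0   [R4 at ε]

0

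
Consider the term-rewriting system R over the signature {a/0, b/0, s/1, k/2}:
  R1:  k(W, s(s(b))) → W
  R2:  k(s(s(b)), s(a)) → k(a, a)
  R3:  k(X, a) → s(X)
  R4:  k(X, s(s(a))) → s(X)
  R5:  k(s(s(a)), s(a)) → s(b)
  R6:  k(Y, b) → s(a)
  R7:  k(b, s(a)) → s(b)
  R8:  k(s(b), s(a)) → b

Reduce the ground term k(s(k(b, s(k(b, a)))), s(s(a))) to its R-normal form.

s(s(b))

1. k(s(k(b, s(k(b, a)))), s(s(a)))  →  s(s(k(b, s(k(b, a)))))   [R4 at ε]
2. s(s(k(b, s(k(b, a)))))  →  s(s(k(b, s(s(b)))))   [R3 at 1.1.2.1]
3. s(s(k(b, s(s(b)))))  →  s(s(b))   [R1 at 1.1]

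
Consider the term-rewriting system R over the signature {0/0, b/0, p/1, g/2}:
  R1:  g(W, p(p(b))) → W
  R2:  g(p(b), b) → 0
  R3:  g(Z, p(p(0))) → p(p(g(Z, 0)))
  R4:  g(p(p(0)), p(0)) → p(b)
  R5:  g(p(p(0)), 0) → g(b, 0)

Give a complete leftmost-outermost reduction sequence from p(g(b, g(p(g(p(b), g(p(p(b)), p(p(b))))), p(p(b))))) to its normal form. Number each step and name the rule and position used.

1. p(g(b, g(p(g(p(b), g(p(p(b)), p(p(b))))), p(p(b)))))  →  p(g(b, p(g(p(b), g(p(p(b)), p(p(b)))))))   [R1 at 1.2]
2. p(g(b, p(g(p(b), g(p(p(b)), p(p(b)))))))  →  p(g(b, p(g(p(b), p(p(b))))))   [R1 at 1.2.1.2]
3. p(g(b, p(g(p(b), p(p(b))))))  →  p(g(b, p(p(b))))   [R1 at 1.2.1]
4. p(g(b, p(p(b))))  →  p(b)   [R1 at 1]

p(b)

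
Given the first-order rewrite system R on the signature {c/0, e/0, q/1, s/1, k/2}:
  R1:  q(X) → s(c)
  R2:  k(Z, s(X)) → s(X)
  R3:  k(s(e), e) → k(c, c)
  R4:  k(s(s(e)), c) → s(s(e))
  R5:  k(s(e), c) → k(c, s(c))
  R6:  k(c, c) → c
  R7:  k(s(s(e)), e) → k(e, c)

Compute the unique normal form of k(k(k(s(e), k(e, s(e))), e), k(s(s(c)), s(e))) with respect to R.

s(e)

1. k(k(k(s(e), k(e, s(e))), e), k(s(s(c)), s(e)))  →  k(k(k(s(e), s(e)), e), k(s(s(c)), s(e)))   [R2 at 1.1.2]
2. k(k(k(s(e), s(e)), e), k(s(s(c)), s(e)))  →  k(k(s(e), e), k(s(s(c)), s(e)))   [R2 at 1.1]
3. k(k(s(e), e), k(s(s(c)), s(e)))  →  k(k(c, c), k(s(s(c)), s(e)))   [R3 at 1]
4. k(k(c, c), k(s(s(c)), s(e)))  →  k(c, k(s(s(c)), s(e)))   [R6 at 1]
5. k(c, k(s(s(c)), s(e)))  →  k(c, s(e))   [R2 at 2]
6. k(c, s(e))  →  s(e)   [R2 at ε]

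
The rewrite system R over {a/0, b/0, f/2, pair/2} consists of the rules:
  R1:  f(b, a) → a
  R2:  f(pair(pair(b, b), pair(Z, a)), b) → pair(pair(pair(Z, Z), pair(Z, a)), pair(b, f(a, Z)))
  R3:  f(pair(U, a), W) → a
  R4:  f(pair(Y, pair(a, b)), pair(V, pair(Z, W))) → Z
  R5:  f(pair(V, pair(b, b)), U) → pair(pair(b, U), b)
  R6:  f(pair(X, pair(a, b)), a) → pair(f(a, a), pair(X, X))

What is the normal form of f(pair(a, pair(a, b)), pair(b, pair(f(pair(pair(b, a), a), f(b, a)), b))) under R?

1. f(pair(a, pair(a, b)), pair(b, pair(f(pair(pair(b, a), a), f(b, a)), b)))  →  f(pair(pair(b, a), a), f(b, a))   [R4 at ε]
2. f(pair(pair(b, a), a), f(b, a))  →  a   [R3 at ε]

a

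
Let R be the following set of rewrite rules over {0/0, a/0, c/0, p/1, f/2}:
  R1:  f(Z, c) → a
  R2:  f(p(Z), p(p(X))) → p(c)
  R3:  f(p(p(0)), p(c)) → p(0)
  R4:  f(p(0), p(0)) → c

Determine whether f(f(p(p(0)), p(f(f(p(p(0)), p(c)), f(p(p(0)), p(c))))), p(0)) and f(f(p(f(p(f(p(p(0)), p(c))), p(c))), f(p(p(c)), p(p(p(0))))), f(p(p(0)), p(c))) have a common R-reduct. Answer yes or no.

Reduce t₁ = f(f(p(p(0)), p(f(f(p(p(0)), p(c)), f(p(p(0)), p(c))))), p(0)):
1. f(f(p(p(0)), p(f(f(p(p(0)), p(c)), f(p(p(0)), p(c))))), p(0))  →  f(f(p(p(0)), p(f(p(0), f(p(p(0)), p(c))))), p(0))   [R3 at 1.2.1.1]
2. f(f(p(p(0)), p(f(p(0), f(p(p(0)), p(c))))), p(0))  →  f(f(p(p(0)), p(f(p(0), p(0)))), p(0))   [R3 at 1.2.1.2]
3. f(f(p(p(0)), p(f(p(0), p(0)))), p(0))  →  f(f(p(p(0)), p(c)), p(0))   [R4 at 1.2.1]
4. f(f(p(p(0)), p(c)), p(0))  →  f(p(0), p(0))   [R3 at 1]
5. f(p(0), p(0))  →  c   [R4 at ε]

Reduce t₂ = f(f(p(f(p(f(p(p(0)), p(c))), p(c))), f(p(p(c)), p(p(p(0))))), f(p(p(0)), p(c))):
1. f(f(p(f(p(f(p(p(0)), p(c))), p(c))), f(p(p(c)), p(p(p(0))))), f(p(p(0)), p(c)))  →  f(f(p(f(p(p(0)), p(c))), f(p(p(c)), p(p(p(0))))), f(p(p(0)), p(c)))   [R3 at 1.1.1.1.1]
2. f(f(p(f(p(p(0)), p(c))), f(p(p(c)), p(p(p(0))))), f(p(p(0)), p(c)))  →  f(f(p(p(0)), f(p(p(c)), p(p(p(0))))), f(p(p(0)), p(c)))   [R3 at 1.1.1]
3. f(f(p(p(0)), f(p(p(c)), p(p(p(0))))), f(p(p(0)), p(c)))  →  f(f(p(p(0)), p(c)), f(p(p(0)), p(c)))   [R2 at 1.2]
4. f(f(p(p(0)), p(c)), f(p(p(0)), p(c)))  →  f(p(0), f(p(p(0)), p(c)))   [R3 at 1]
5. f(p(0), f(p(p(0)), p(c)))  →  f(p(0), p(0))   [R3 at 2]
6. f(p(0), p(0))  →  c   [R4 at ε]

yes — NF(t₁) = c, NF(t₂) = c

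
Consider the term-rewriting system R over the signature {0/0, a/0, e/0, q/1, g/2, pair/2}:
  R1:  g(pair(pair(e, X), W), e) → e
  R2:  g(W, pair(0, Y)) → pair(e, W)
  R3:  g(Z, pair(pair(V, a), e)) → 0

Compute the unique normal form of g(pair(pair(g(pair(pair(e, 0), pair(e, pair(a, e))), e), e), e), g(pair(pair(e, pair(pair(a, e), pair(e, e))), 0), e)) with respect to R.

1. g(pair(pair(g(pair(pair(e, 0), pair(e, pair(a, e))), e), e), e), g(pair(pair(e, pair(pair(a, e), pair(e, e))), 0), e))  →  g(pair(pair(e, e), e), g(pair(pair(e, pair(pair(a, e), pair(e, e))), 0), e))   [R1 at 1.1.1]
2. g(pair(pair(e, e), e), g(pair(pair(e, pair(pair(a, e), pair(e, e))), 0), e))  →  g(pair(pair(e, e), e), e)   [R1 at 2]
3. g(pair(pair(e, e), e), e)  →  e   [R1 at ε]

e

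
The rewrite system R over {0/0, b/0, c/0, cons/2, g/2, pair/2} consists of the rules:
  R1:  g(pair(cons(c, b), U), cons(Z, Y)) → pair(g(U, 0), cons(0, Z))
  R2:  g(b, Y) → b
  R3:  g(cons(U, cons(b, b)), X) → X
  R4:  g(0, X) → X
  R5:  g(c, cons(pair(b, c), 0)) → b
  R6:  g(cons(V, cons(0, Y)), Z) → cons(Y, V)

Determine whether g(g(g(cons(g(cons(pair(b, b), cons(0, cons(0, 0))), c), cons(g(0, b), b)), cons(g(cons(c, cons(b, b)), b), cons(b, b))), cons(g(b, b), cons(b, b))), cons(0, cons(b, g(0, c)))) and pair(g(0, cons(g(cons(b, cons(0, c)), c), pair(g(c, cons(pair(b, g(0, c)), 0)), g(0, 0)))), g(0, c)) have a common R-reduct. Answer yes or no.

no — NF(t₁) = cons(0, cons(b, c)), NF(t₂) = pair(cons(cons(c, b), pair(b, 0)), c)

Reduce t₁ = g(g(g(cons(g(cons(pair(b, b), cons(0, cons(0, 0))), c), cons(g(0, b), b)), cons(g(cons(c, cons(b, b)), b), cons(b, b))), cons(g(b, b), cons(b, b))), cons(0, cons(b, g(0, c)))):
1. g(g(g(cons(g(cons(pair(b, b), cons(0, cons(0, 0))), c), cons(g(0, b), b)), cons(g(cons(c, cons(b, b)), b), cons(b, b))), cons(g(b, b), cons(b, b))), cons(0, cons(b, g(0, c))))  →  g(g(g(cons(cons(cons(0, 0), pair(b, b)), cons(g(0, b), b)), cons(g(cons(c, cons(b, b)), b), cons(b, b))), cons(g(b, b), cons(b, b))), cons(0, cons(b, g(0, c))))   [R6 at 1.1.1.1]
2. g(g(g(cons(cons(cons(0, 0), pair(b, b)), cons(g(0, b), b)), cons(g(cons(c, cons(b, b)), b), cons(b, b))), cons(g(b, b), cons(b, b))), cons(0, cons(b, g(0, c))))  →  g(g(g(cons(cons(cons(0, 0), pair(b, b)), cons(b, b)), cons(g(cons(c, cons(b, b)), b), cons(b, b))), cons(g(b, b), cons(b, b))), cons(0, cons(b, g(0, c))))   [R4 at 1.1.1.2.1]
3. g(g(g(cons(cons(cons(0, 0), pair(b, b)), cons(b, b)), cons(g(cons(c, cons(b, b)), b), cons(b, b))), cons(g(b, b), cons(b, b))), cons(0, cons(b, g(0, c))))  →  g(g(cons(g(cons(c, cons(b, b)), b), cons(b, b)), cons(g(b, b), cons(b, b))), cons(0, cons(b, g(0, c))))   [R3 at 1.1]
4. g(g(cons(g(cons(c, cons(b, b)), b), cons(b, b)), cons(g(b, b), cons(b, b))), cons(0, cons(b, g(0, c))))  →  g(cons(g(b, b), cons(b, b)), cons(0, cons(b, g(0, c))))   [R3 at 1]
5. g(cons(g(b, b), cons(b, b)), cons(0, cons(b, g(0, c))))  →  cons(0, cons(b, g(0, c)))   [R3 at ε]
6. cons(0, cons(b, g(0, c)))  →  cons(0, cons(b, c))   [R4 at 2.2]

Reduce t₂ = pair(g(0, cons(g(cons(b, cons(0, c)), c), pair(g(c, cons(pair(b, g(0, c)), 0)), g(0, 0)))), g(0, c)):
1. pair(g(0, cons(g(cons(b, cons(0, c)), c), pair(g(c, cons(pair(b, g(0, c)), 0)), g(0, 0)))), g(0, c))  →  pair(cons(g(cons(b, cons(0, c)), c), pair(g(c, cons(pair(b, g(0, c)), 0)), g(0, 0))), g(0, c))   [R4 at 1]
2. pair(cons(g(cons(b, cons(0, c)), c), pair(g(c, cons(pair(b, g(0, c)), 0)), g(0, 0))), g(0, c))  →  pair(cons(cons(c, b), pair(g(c, cons(pair(b, g(0, c)), 0)), g(0, 0))), g(0, c))   [R6 at 1.1]
3. pair(cons(cons(c, b), pair(g(c, cons(pair(b, g(0, c)), 0)), g(0, 0))), g(0, c))  →  pair(cons(cons(c, b), pair(g(c, cons(pair(b, c), 0)), g(0, 0))), g(0, c))   [R4 at 1.2.1.2.1.2]
4. pair(cons(cons(c, b), pair(g(c, cons(pair(b, c), 0)), g(0, 0))), g(0, c))  →  pair(cons(cons(c, b), pair(b, g(0, 0))), g(0, c))   [R5 at 1.2.1]
5. pair(cons(cons(c, b), pair(b, g(0, 0))), g(0, c))  →  pair(cons(cons(c, b), pair(b, 0)), g(0, c))   [R4 at 1.2.2]
6. pair(cons(cons(c, b), pair(b, 0)), g(0, c))  →  pair(cons(cons(c, b), pair(b, 0)), c)   [R4 at 2]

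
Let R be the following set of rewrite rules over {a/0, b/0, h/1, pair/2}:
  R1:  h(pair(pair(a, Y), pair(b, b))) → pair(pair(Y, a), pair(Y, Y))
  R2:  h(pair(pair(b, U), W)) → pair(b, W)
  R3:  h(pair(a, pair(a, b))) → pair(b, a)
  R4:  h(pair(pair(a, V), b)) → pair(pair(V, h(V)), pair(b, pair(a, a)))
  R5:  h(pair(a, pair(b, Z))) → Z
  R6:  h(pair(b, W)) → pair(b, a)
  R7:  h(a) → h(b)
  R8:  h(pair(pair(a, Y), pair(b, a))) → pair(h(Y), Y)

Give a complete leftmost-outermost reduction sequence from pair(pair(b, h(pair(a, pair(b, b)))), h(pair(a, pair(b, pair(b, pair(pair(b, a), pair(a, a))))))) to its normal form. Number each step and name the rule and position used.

pair(pair(b, b), pair(b, pair(pair(b, a), pair(a, a))))

1. pair(pair(b, h(pair(a, pair(b, b)))), h(pair(a, pair(b, pair(b, pair(pair(b, a), pair(a, a)))))))  →  pair(pair(b, b), h(pair(a, pair(b, pair(b, pair(pair(b, a), pair(a, a)))))))   [R5 at 1.2]
2. pair(pair(b, b), h(pair(a, pair(b, pair(b, pair(pair(b, a), pair(a, a)))))))  →  pair(pair(b, b), pair(b, pair(pair(b, a), pair(a, a))))   [R5 at 2]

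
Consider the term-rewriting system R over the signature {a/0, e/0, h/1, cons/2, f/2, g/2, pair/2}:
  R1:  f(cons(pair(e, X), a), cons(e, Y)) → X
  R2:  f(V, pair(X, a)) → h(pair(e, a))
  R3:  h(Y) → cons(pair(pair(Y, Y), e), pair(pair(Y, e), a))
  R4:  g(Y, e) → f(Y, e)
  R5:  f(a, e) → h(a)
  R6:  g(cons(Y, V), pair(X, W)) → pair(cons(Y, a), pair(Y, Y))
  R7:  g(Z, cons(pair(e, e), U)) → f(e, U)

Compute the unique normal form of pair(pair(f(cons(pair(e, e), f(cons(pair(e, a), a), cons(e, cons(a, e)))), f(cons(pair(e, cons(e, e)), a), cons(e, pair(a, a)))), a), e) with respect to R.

1. pair(pair(f(cons(pair(e, e), f(cons(pair(e, a), a), cons(e, cons(a, e)))), f(cons(pair(e, cons(e, e)), a), cons(e, pair(a, a)))), a), e)  →  pair(pair(f(cons(pair(e, e), a), f(cons(pair(e, cons(e, e)), a), cons(e, pair(a, a)))), a), e)   [R1 at 1.1.1.2]
2. pair(pair(f(cons(pair(e, e), a), f(cons(pair(e, cons(e, e)), a), cons(e, pair(a, a)))), a), e)  →  pair(pair(f(cons(pair(e, e), a), cons(e, e)), a), e)   [R1 at 1.1.2]
3. pair(pair(f(cons(pair(e, e), a), cons(e, e)), a), e)  →  pair(pair(e, a), e)   [R1 at 1.1]

pair(pair(e, a), e)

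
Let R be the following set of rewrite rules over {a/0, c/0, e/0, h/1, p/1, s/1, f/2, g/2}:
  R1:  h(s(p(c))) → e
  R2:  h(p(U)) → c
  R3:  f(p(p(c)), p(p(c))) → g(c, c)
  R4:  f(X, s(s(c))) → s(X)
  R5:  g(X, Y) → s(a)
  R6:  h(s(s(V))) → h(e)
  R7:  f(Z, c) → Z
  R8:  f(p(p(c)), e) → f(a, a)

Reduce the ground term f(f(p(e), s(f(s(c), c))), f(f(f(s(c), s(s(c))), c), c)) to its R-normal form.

1. f(f(p(e), s(f(s(c), c))), f(f(f(s(c), s(s(c))), c), c))  →  f(f(p(e), s(s(c))), f(f(f(s(c), s(s(c))), c), c))   [R7 at 1.2.1]
2. f(f(p(e), s(s(c))), f(f(f(s(c), s(s(c))), c), c))  →  f(s(p(e)), f(f(f(s(c), s(s(c))), c), c))   [R4 at 1]
3. f(s(p(e)), f(f(f(s(c), s(s(c))), c), c))  →  f(s(p(e)), f(f(s(c), s(s(c))), c))   [R7 at 2]
4. f(s(p(e)), f(f(s(c), s(s(c))), c))  →  f(s(p(e)), f(s(c), s(s(c))))   [R7 at 2]
5. f(s(p(e)), f(s(c), s(s(c))))  →  f(s(p(e)), s(s(c)))   [R4 at 2]
6. f(s(p(e)), s(s(c)))  →  s(s(p(e)))   [R4 at ε]

s(s(p(e)))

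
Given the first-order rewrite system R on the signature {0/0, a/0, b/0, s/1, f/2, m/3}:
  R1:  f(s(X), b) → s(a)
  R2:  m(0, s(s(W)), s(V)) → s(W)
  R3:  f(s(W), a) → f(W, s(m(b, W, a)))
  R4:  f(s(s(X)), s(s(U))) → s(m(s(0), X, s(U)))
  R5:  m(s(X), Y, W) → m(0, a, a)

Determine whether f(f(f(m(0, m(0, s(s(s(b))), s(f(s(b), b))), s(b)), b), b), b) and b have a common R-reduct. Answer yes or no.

Reduce t₁ = f(f(f(m(0, m(0, s(s(s(b))), s(f(s(b), b))), s(b)), b), b), b):
1. f(f(f(m(0, m(0, s(s(s(b))), s(f(s(b), b))), s(b)), b), b), b)  →  f(f(f(m(0, s(s(b)), s(b)), b), b), b)   [R2 at 1.1.1.2]
2. f(f(f(m(0, s(s(b)), s(b)), b), b), b)  →  f(f(f(s(b), b), b), b)   [R2 at 1.1.1]
3. f(f(f(s(b), b), b), b)  →  f(f(s(a), b), b)   [R1 at 1.1]
4. f(f(s(a), b), b)  →  f(s(a), b)   [R1 at 1]
5. f(s(a), b)  →  s(a)   [R1 at ε]

Reduce t₂ = b:

no — NF(t₁) = s(a), NF(t₂) = b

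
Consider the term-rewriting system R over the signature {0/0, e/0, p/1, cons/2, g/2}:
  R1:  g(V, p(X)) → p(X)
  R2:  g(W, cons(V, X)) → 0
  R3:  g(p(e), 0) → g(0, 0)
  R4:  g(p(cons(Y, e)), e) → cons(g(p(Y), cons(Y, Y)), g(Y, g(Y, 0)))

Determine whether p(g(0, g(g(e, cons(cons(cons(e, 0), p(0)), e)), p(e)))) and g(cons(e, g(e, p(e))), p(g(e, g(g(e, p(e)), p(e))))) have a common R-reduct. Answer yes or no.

Reduce t₁ = p(g(0, g(g(e, cons(cons(cons(e, 0), p(0)), e)), p(e)))):
1. p(g(0, g(g(e, cons(cons(cons(e, 0), p(0)), e)), p(e))))  →  p(g(0, p(e)))   [R1 at 1.2]
2. p(g(0, p(e)))  →  p(p(e))   [R1 at 1]

Reduce t₂ = g(cons(e, g(e, p(e))), p(g(e, g(g(e, p(e)), p(e))))):
1. g(cons(e, g(e, p(e))), p(g(e, g(g(e, p(e)), p(e)))))  →  p(g(e, g(g(e, p(e)), p(e))))   [R1 at ε]
2. p(g(e, g(g(e, p(e)), p(e))))  →  p(g(e, p(e)))   [R1 at 1.2]
3. p(g(e, p(e)))  →  p(p(e))   [R1 at 1]

yes — NF(t₁) = p(p(e)), NF(t₂) = p(p(e))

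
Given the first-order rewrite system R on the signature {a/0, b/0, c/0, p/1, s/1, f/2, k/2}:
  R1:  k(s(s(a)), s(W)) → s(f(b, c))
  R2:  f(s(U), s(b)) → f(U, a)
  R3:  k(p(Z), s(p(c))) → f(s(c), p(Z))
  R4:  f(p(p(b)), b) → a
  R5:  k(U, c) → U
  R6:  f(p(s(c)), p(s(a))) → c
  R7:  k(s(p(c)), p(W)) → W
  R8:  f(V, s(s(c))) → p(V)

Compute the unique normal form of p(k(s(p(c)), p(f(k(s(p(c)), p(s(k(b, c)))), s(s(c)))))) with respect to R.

p(p(s(b)))

1. p(k(s(p(c)), p(f(k(s(p(c)), p(s(k(b, c)))), s(s(c))))))  →  p(f(k(s(p(c)), p(s(k(b, c)))), s(s(c))))   [R7 at 1]
2. p(f(k(s(p(c)), p(s(k(b, c)))), s(s(c))))  →  p(p(k(s(p(c)), p(s(k(b, c))))))   [R8 at 1]
3. p(p(k(s(p(c)), p(s(k(b, c))))))  →  p(p(s(k(b, c))))   [R7 at 1.1]
4. p(p(s(k(b, c))))  →  p(p(s(b)))   [R5 at 1.1.1]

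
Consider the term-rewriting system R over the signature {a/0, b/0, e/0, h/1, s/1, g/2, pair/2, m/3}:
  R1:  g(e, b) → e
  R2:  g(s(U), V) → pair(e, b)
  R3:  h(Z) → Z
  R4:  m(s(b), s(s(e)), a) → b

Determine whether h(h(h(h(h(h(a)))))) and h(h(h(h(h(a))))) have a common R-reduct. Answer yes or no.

yes — NF(t₁) = a, NF(t₂) = a

Reduce t₁ = h(h(h(h(h(h(a)))))):
1. h(h(h(h(h(h(a))))))  →  h(h(h(h(h(a)))))   [R3 at ε]
2. h(h(h(h(h(a)))))  →  h(h(h(h(a))))   [R3 at ε]
3. h(h(h(h(a))))  →  h(h(h(a)))   [R3 at ε]
4. h(h(h(a)))  →  h(h(a))   [R3 at ε]
5. h(h(a))  →  h(a)   [R3 at ε]
6. h(a)  →  a   [R3 at ε]

Reduce t₂ = h(h(h(h(h(a))))):
1. h(h(h(h(h(a)))))  →  h(h(h(h(a))))   [R3 at ε]
2. h(h(h(h(a))))  →  h(h(h(a)))   [R3 at ε]
3. h(h(h(a)))  →  h(h(a))   [R3 at ε]
4. h(h(a))  →  h(a)   [R3 at ε]
5. h(a)  →  a   [R3 at ε]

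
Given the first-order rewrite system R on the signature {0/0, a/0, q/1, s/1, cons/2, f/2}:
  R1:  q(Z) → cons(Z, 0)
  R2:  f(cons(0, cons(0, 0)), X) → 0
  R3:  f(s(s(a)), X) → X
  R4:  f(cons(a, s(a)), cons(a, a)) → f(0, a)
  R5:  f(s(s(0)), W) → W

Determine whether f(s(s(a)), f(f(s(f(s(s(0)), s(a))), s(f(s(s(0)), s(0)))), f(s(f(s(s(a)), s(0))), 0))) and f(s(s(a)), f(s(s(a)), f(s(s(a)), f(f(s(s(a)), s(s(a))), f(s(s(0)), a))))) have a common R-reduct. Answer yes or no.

no — NF(t₁) = 0, NF(t₂) = a

Reduce t₁ = f(s(s(a)), f(f(s(f(s(s(0)), s(a))), s(f(s(s(0)), s(0)))), f(s(f(s(s(a)), s(0))), 0))):
1. f(s(s(a)), f(f(s(f(s(s(0)), s(a))), s(f(s(s(0)), s(0)))), f(s(f(s(s(a)), s(0))), 0)))  →  f(f(s(f(s(s(0)), s(a))), s(f(s(s(0)), s(0)))), f(s(f(s(s(a)), s(0))), 0))   [R3 at ε]
2. f(f(s(f(s(s(0)), s(a))), s(f(s(s(0)), s(0)))), f(s(f(s(s(a)), s(0))), 0))  →  f(f(s(s(a)), s(f(s(s(0)), s(0)))), f(s(f(s(s(a)), s(0))), 0))   [R5 at 1.1.1]
3. f(f(s(s(a)), s(f(s(s(0)), s(0)))), f(s(f(s(s(a)), s(0))), 0))  →  f(s(f(s(s(0)), s(0))), f(s(f(s(s(a)), s(0))), 0))   [R3 at 1]
4. f(s(f(s(s(0)), s(0))), f(s(f(s(s(a)), s(0))), 0))  →  f(s(s(0)), f(s(f(s(s(a)), s(0))), 0))   [R5 at 1.1]
5. f(s(s(0)), f(s(f(s(s(a)), s(0))), 0))  →  f(s(f(s(s(a)), s(0))), 0)   [R5 at ε]
6. f(s(f(s(s(a)), s(0))), 0)  →  f(s(s(0)), 0)   [R3 at 1.1]
7. f(s(s(0)), 0)  →  0   [R5 at ε]

Reduce t₂ = f(s(s(a)), f(s(s(a)), f(s(s(a)), f(f(s(s(a)), s(s(a))), f(s(s(0)), a))))):
1. f(s(s(a)), f(s(s(a)), f(s(s(a)), f(f(s(s(a)), s(s(a))), f(s(s(0)), a)))))  →  f(s(s(a)), f(s(s(a)), f(f(s(s(a)), s(s(a))), f(s(s(0)), a))))   [R3 at ε]
2. f(s(s(a)), f(s(s(a)), f(f(s(s(a)), s(s(a))), f(s(s(0)), a))))  →  f(s(s(a)), f(f(s(s(a)), s(s(a))), f(s(s(0)), a)))   [R3 at ε]
3. f(s(s(a)), f(f(s(s(a)), s(s(a))), f(s(s(0)), a)))  →  f(f(s(s(a)), s(s(a))), f(s(s(0)), a))   [R3 at ε]
4. f(f(s(s(a)), s(s(a))), f(s(s(0)), a))  →  f(s(s(a)), f(s(s(0)), a))   [R3 at 1]
5. f(s(s(a)), f(s(s(0)), a))  →  f(s(s(0)), a)   [R3 at ε]
6. f(s(s(0)), a)  →  a   [R5 at ε]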